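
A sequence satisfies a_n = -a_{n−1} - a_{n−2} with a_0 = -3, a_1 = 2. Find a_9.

-3

With companion matrix A = [[-1, -1], [1, 0]], [a_n, a_{n−1}]ᵀ = A·[a_{n−1}, a_{n−2}]ᵀ, so [a_9, a_8]ᵀ = A⁸·[a_1, a_0]ᵀ.
A⁸ = [[0, 1], [-1, -1]], giving [a_9, a_8]ᵀ = [[-3], [1]].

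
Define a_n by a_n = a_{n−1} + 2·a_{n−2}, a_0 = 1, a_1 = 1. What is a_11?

With companion matrix B = [[1, 2], [1, 0]], [a_n, a_{n−1}]ᵀ = B·[a_{n−1}, a_{n−2}]ᵀ, so [a_11, a_10]ᵀ = B^10·[a_1, a_0]ᵀ.
B^10 = [[683, 682], [341, 342]], giving [a_11, a_10]ᵀ = [[1365], [683]].

1365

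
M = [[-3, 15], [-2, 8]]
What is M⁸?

tr M = 5 and det M = 6, so the characteristic polynomial is λ² − (5)λ + (6) with roots 3 and 2.
Eigenvectors give P = [[-5, 3], [-2, 1]] with P⁻¹ = [[1, -3], [2, -5]], and M = P·diag(3, 2)·P⁻¹.
Then M⁸ = P·diag(6561, 256)·P⁻¹ = [[-32805, 768], [-13122, 256]] · [[1, -3], [2, -5]] = [[-31269, 94575], [-12610, 38086]].

[[-31269, 94575], [-12610, 38086]]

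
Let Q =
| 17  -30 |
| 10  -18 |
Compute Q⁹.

tr Q = -1 and det Q = -6, so the characteristic polynomial is λ² − (-1)λ + (-6) with roots -3 and 2.
Eigenvectors give P = [[-3, 2], [-2, 1]] with P⁻¹ = [[1, -2], [2, -3]], and Q = P·diag(-3, 2)·P⁻¹.
Then Q⁹ = P·diag(-19683, 512)·P⁻¹ = [[59049, 1024], [39366, 512]] · [[1, -2], [2, -3]] = [[61097, -121170], [40390, -80268]].

[[61097, -121170], [40390, -80268]]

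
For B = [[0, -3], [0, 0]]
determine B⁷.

B is strictly triangular, hence nilpotent: B² = 0, so B⁷ = 0.

[[0, 0], [0, 0]]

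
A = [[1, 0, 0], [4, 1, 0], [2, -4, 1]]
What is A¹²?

A = I + N where N = [[0, 0, 0], [4, 0, 0], [2, -4, 0]] is strictly lower-triangular, so N³ = 0.
(I + N)¹² = I + 12·N + 66·N² = [[1, 0, 0], [48, 1, 0], [-1032, -48, 1]].

[[1, 0, 0], [48, 1, 0], [-1032, -48, 1]]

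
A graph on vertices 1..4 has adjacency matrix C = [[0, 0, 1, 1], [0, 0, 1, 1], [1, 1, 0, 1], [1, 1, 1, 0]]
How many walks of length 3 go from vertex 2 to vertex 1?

The number of length-3 walks from vertex 2 to vertex 1 is entry (2,1) of C³, where C is the adjacency matrix.
C² = [[2, 2, 1, 1], [2, 2, 1, 1], [1, 1, 3, 2], [1, 1, 2, 3]]
C³ = [[2, 2, 5, 5], [2, 2, 5, 5], [5, 5, 4, 5], [5, 5, 5, 4]]

2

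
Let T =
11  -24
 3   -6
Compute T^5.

tr T = 5 and det T = 6, so the characteristic polynomial is λ² − (5)λ + (6) with roots 3 and 2.
Eigenvectors give P = [[-3, -8], [-1, -3]] with P⁻¹ = [[-3, 8], [1, -3]], and T = P·diag(3, 2)·P⁻¹.
Then T^5 = P·diag(243, 32)·P⁻¹ = [[-729, -256], [-243, -96]] · [[-3, 8], [1, -3]] = [[1931, -5064], [633, -1656]].

[[1931, -5064], [633, -1656]]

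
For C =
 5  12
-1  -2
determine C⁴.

[[61, 180], [-15, -44]]

tr C = 3 and det C = 2, so the characteristic polynomial is λ² − (3)λ + (2) with roots 1 and 2.
Eigenvectors give P = [[3, 4], [-1, -1]] with P⁻¹ = [[-1, -4], [1, 3]], and C = P·diag(1, 2)·P⁻¹.
Then C⁴ = P·diag(1, 16)·P⁻¹ = [[3, 64], [-1, -16]] · [[-1, -4], [1, 3]] = [[61, 180], [-15, -44]].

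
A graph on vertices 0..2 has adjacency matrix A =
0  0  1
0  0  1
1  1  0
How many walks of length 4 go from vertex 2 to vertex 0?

The number of length-4 walks from vertex 2 to vertex 0 is entry (2,0) of A⁴, where A is the adjacency matrix.
A² = [[1, 1, 0], [1, 1, 0], [0, 0, 2]]
A³ = [[0, 0, 2], [0, 0, 2], [2, 2, 0]]
A⁴ = [[2, 2, 0], [2, 2, 0], [0, 0, 4]]

0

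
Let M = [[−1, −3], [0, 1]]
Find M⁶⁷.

[[−1, −3], [0, 1]]

M² = I (check: tr M = 0 and det M = −1), so M⁶⁷ = M since 67 is odd.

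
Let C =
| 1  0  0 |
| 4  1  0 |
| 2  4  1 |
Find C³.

[[1, 0, 0], [12, 1, 0], [54, 12, 1]]

C = I + N where N = [[0, 0, 0], [4, 0, 0], [2, 4, 0]] is strictly lower-triangular, so N³ = 0.
(I + N)³ = I + 3·N + 3·N² = [[1, 0, 0], [12, 1, 0], [54, 12, 1]].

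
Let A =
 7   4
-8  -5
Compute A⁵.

tr A = 2 and det A = -3, so the characteristic polynomial is λ² − (2)λ + (-3) with roots -1 and 3.
Eigenvectors give P = [[-1, 1], [2, -1]] with P⁻¹ = [[1, 1], [2, 1]], and A = P·diag(-1, 3)·P⁻¹.
Then A⁵ = P·diag(-1, 243)·P⁻¹ = [[1, 243], [-2, -243]] · [[1, 1], [2, 1]] = [[487, 244], [-488, -245]].

[[487, 244], [-488, -245]]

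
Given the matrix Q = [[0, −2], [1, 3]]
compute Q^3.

[[−6, −14], [7, 15]]

tr Q = 3 and det Q = 2, so the characteristic polynomial is λ² − (3)λ + (2) with roots 1 and 2.
Eigenvectors give P = [[2, −1], [−1, 1]] with P⁻¹ = [[1, 1], [1, 2]], and Q = P·diag(1, 2)·P⁻¹.
Then Q^3 = P·diag(1, 8)·P⁻¹ = [[2, −8], [−1, 8]] · [[1, 1], [1, 2]] = [[−6, −14], [7, 15]].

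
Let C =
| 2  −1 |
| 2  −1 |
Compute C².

C² = C (a projection; rank 1, trace 1), so C² = C.

[[2, −1], [2, −1]]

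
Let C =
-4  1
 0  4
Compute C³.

C² = [[16, 0], [0, 16]]
C³ = [[-64, 16], [0, 64]]

[[-64, 16], [0, 64]]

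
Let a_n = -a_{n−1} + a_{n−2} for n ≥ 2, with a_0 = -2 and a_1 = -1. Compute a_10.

-13

With companion matrix Q = [[-1, 1], [1, 0]], [a_n, a_{n−1}]ᵀ = Q·[a_{n−1}, a_{n−2}]ᵀ, so [a_10, a_9]ᵀ = Q⁹·[a_1, a_0]ᵀ.
Q⁹ = [[-55, 34], [34, -21]], giving [a_10, a_9]ᵀ = [[-13], [8]].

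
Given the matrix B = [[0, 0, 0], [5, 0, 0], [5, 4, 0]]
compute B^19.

B is strictly triangular, hence nilpotent: B^3 = 0, so B^19 = 0.

[[0, 0, 0], [0, 0, 0], [0, 0, 0]]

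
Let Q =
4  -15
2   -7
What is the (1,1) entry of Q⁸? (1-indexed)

-1274

tr Q = -3 and det Q = 2, so the characteristic polynomial is λ² − (-3)λ + (2) with roots -2 and -1.
Eigenvectors give P = [[5, 3], [2, 1]] with P⁻¹ = [[-1, 3], [2, -5]], and Q = P·diag(-2, -1)·P⁻¹.
Then Q⁸ = P·diag(256, 1)·P⁻¹ = [[1280, 3], [512, 1]] · [[-1, 3], [2, -5]] = [[-1274, 3825], [-510, 1531]].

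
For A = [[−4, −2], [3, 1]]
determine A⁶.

[[190, 126], [−189, −125]]

tr A = −3 and det A = 2, so the characteristic polynomial is λ² − (−3)λ + (2) with roots −2 and −1.
Eigenvectors give P = [[1, −2], [−1, 3]] with P⁻¹ = [[3, 2], [1, 1]], and A = P·diag(−2, −1)·P⁻¹.
Then A⁶ = P·diag(64, 1)·P⁻¹ = [[64, −2], [−64, 3]] · [[3, 2], [1, 1]] = [[190, 126], [−189, −125]].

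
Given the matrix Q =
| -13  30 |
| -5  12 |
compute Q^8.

tr Q = -1 and det Q = -6, so the characteristic polynomial is λ² − (-1)λ + (-6) with roots 2 and -3.
Eigenvectors give P = [[-2, 3], [-1, 1]] with P⁻¹ = [[1, -3], [1, -2]], and Q = P·diag(2, -3)·P⁻¹.
Then Q^8 = P·diag(256, 6561)·P⁻¹ = [[-512, 19683], [-256, 6561]] · [[1, -3], [1, -2]] = [[19171, -37830], [6305, -12354]].

[[19171, -37830], [6305, -12354]]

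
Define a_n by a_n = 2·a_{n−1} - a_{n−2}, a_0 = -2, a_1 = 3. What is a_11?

With companion matrix M = [[2, -1], [1, 0]], [a_n, a_{n−1}]ᵀ = M·[a_{n−1}, a_{n−2}]ᵀ, so [a_11, a_10]ᵀ = M¹⁰·[a_1, a_0]ᵀ.
M¹⁰ = [[11, -10], [10, -9]], giving [a_11, a_10]ᵀ = [[53], [48]].

53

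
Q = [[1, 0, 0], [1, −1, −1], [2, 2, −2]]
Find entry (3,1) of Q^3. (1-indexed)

Q^2 = [[1, 0, 0], [−2, −1, 3], [0, −6, 2]]
Q^3 = [[1, 0, 0], [3, 7, −5], [−2, 10, 2]]

−2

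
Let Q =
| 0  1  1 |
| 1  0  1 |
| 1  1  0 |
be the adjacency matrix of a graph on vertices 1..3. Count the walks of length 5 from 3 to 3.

The number of length-5 walks from vertex 3 to vertex 3 is entry (3,3) of Q^5, where Q is the adjacency matrix.
Q^2 = [[2, 1, 1], [1, 2, 1], [1, 1, 2]]
Q^3 = [[2, 3, 3], [3, 2, 3], [3, 3, 2]]
Q^4 = [[6, 5, 5], [5, 6, 5], [5, 5, 6]]
Q^5 = [[10, 11, 11], [11, 10, 11], [11, 11, 10]]

10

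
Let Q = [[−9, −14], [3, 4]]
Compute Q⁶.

tr Q = −5 and det Q = 6, so the characteristic polynomial is λ² − (−5)λ + (6) with roots −3 and −2.
Eigenvectors give P = [[−7, −2], [3, 1]] with P⁻¹ = [[−1, −2], [3, 7]], and Q = P·diag(−3, −2)·P⁻¹.
Then Q⁶ = P·diag(729, 64)·P⁻¹ = [[−5103, −128], [2187, 64]] · [[−1, −2], [3, 7]] = [[4719, 9310], [−1995, −3926]].

[[4719, 9310], [−1995, −3926]]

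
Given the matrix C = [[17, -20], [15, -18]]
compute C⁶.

tr C = -1 and det C = -6, so the characteristic polynomial is λ² − (-1)λ + (-6) with roots -3 and 2.
Eigenvectors give P = [[1, -4], [1, -3]] with P⁻¹ = [[-3, 4], [-1, 1]], and C = P·diag(-3, 2)·P⁻¹.
Then C⁶ = P·diag(729, 64)·P⁻¹ = [[729, -256], [729, -192]] · [[-3, 4], [-1, 1]] = [[-1931, 2660], [-1995, 2724]].

[[-1931, 2660], [-1995, 2724]]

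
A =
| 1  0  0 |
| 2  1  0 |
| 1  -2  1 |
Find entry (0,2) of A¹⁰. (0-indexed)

0

A = I + N where N = [[0, 0, 0], [2, 0, 0], [1, -2, 0]] is strictly lower-triangular, so N³ = 0.
(I + N)¹⁰ = I + 10·N + 45·N² = [[1, 0, 0], [20, 1, 0], [-170, -20, 1]].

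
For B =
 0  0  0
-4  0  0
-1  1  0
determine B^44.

B is strictly triangular, hence nilpotent: B^3 = 0, so B^44 = 0.

[[0, 0, 0], [0, 0, 0], [0, 0, 0]]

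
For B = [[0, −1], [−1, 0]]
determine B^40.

[[1, 0], [0, 1]]

B² = I (check: tr B = 0 and det B = −1), so B^40 = I since 40 is even.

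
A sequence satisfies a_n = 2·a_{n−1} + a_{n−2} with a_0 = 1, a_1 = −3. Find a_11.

With companion matrix T = [[2, 1], [1, 0]], [a_n, a_{n−1}]ᵀ = T·[a_{n−1}, a_{n−2}]ᵀ, so [a_11, a_10]ᵀ = T¹⁰·[a_1, a_0]ᵀ.
T¹⁰ = [[5741, 2378], [2378, 985]], giving [a_11, a_10]ᵀ = [[−14845], [−6149]].

−14845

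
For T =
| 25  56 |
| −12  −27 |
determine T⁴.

tr T = −2 and det T = −3, so the characteristic polynomial is λ² − (−2)λ + (−3) with roots 1 and −3.
Eigenvectors give P = [[7, −2], [−3, 1]] with P⁻¹ = [[1, 2], [3, 7]], and T = P·diag(1, −3)·P⁻¹.
Then T⁴ = P·diag(1, 81)·P⁻¹ = [[7, −162], [−3, 81]] · [[1, 2], [3, 7]] = [[−479, −1120], [240, 561]].

[[−479, −1120], [240, 561]]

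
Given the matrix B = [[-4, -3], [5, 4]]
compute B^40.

B² = I (check: tr B = 0 and det B = -1), so B^40 = I since 40 is even.

[[1, 0], [0, 1]]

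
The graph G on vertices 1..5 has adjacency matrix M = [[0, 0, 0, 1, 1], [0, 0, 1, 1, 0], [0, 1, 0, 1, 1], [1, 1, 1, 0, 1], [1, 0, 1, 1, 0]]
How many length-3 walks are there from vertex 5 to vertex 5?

4

The number of length-3 walks from vertex 5 to vertex 5 is entry (5,5) of M³, where M is the adjacency matrix.
M² = [[2, 1, 2, 1, 1], [1, 2, 1, 1, 2], [2, 1, 3, 2, 1], [1, 1, 2, 4, 2], [1, 2, 1, 2, 3]]
M³ = [[2, 3, 3, 6, 5], [3, 2, 5, 6, 3], [3, 5, 4, 7, 7], [6, 6, 7, 6, 7], [5, 3, 7, 7, 4]]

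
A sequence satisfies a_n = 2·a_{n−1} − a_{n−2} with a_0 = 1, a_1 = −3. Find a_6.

−23

With companion matrix M = [[2, −1], [1, 0]], [a_n, a_{n−1}]ᵀ = M·[a_{n−1}, a_{n−2}]ᵀ, so [a_6, a_5]ᵀ = M⁵·[a_1, a_0]ᵀ.
M⁵ = [[6, −5], [5, −4]], giving [a_6, a_5]ᵀ = [[−23], [−19]].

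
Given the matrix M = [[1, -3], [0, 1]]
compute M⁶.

[[1, -18], [0, 1]]

M = I + N where N = [[0, -3], [0, 0]] is strictly upper-triangular, so N² = 0.
(I + N)⁶ = I + 6·N = [[1, -18], [0, 1]].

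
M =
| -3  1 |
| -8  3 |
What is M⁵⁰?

[[1, 0], [0, 1]]

M² = I (check: tr M = 0 and det M = -1), so M⁵⁰ = I since 50 is even.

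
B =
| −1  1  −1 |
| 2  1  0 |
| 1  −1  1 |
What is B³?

[[0, 3, −2], [4, 5, −2], [0, −3, 2]]

B² = [[2, 1, 0], [0, 3, −2], [−2, −1, 0]]
B³ = [[0, 3, −2], [4, 5, −2], [0, −3, 2]]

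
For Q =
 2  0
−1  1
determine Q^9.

tr Q = 3 and det Q = 2, so the characteristic polynomial is λ² − (3)λ + (2) with roots 1 and 2.
Eigenvectors give P = [[0, −1], [1, 1]] with P⁻¹ = [[1, 1], [−1, 0]], and Q = P·diag(1, 2)·P⁻¹.
Then Q^9 = P·diag(1, 512)·P⁻¹ = [[0, −512], [1, 512]] · [[1, 1], [−1, 0]] = [[512, 0], [−511, 1]].

[[512, 0], [−511, 1]]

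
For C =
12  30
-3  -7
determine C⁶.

tr C = 5 and det C = 6, so the characteristic polynomial is λ² − (5)λ + (6) with roots 3 and 2.
Eigenvectors give P = [[10, -3], [-3, 1]] with P⁻¹ = [[1, 3], [3, 10]], and C = P·diag(3, 2)·P⁻¹.
Then C⁶ = P·diag(729, 64)·P⁻¹ = [[7290, -192], [-2187, 64]] · [[1, 3], [3, 10]] = [[6714, 19950], [-1995, -5921]].

[[6714, 19950], [-1995, -5921]]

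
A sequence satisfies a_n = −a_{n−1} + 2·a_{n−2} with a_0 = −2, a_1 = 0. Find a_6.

−44

With companion matrix B = [[−1, 2], [1, 0]], [a_n, a_{n−1}]ᵀ = B·[a_{n−1}, a_{n−2}]ᵀ, so [a_6, a_5]ᵀ = B^5·[a_1, a_0]ᵀ.
B^5 = [[−21, 22], [11, −10]], giving [a_6, a_5]ᵀ = [[−44], [20]].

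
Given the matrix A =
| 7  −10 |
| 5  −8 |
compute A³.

tr A = −1 and det A = −6, so the characteristic polynomial is λ² − (−1)λ + (−6) with roots 2 and −3.
Eigenvectors give P = [[2, 1], [1, 1]] with P⁻¹ = [[1, −1], [−1, 2]], and A = P·diag(2, −3)·P⁻¹.
Then A³ = P·diag(8, −27)·P⁻¹ = [[16, −27], [8, −27]] · [[1, −1], [−1, 2]] = [[43, −70], [35, −62]].

[[43, −70], [35, −62]]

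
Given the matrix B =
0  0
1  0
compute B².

B is strictly triangular, hence nilpotent: B² = 0, so B² = 0.

[[0, 0], [0, 0]]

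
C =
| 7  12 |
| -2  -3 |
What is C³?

tr C = 4 and det C = 3, so the characteristic polynomial is λ² − (4)λ + (3) with roots 3 and 1.
Eigenvectors give P = [[3, -2], [-1, 1]] with P⁻¹ = [[1, 2], [1, 3]], and C = P·diag(3, 1)·P⁻¹.
Then C³ = P·diag(27, 1)·P⁻¹ = [[81, -2], [-27, 1]] · [[1, 2], [1, 3]] = [[79, 156], [-26, -51]].

[[79, 156], [-26, -51]]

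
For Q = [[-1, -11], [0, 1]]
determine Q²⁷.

[[-1, -11], [0, 1]]

Q² = I (check: tr Q = 0 and det Q = -1), so Q²⁷ = Q since 27 is odd.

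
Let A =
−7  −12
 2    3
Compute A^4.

[[241, 480], [−80, −159]]

tr A = −4 and det A = 3, so the characteristic polynomial is λ² − (−4)λ + (3) with roots −1 and −3.
Eigenvectors give P = [[−2, −3], [1, 1]] with P⁻¹ = [[1, 3], [−1, −2]], and A = P·diag(−1, −3)·P⁻¹.
Then A^4 = P·diag(1, 81)·P⁻¹ = [[−2, −243], [1, 81]] · [[1, 3], [−1, −2]] = [[241, 480], [−80, −159]].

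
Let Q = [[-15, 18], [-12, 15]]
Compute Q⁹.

[[-98415, 118098], [-78732, 98415]]

tr Q = 0 and det Q = -9, so the characteristic polynomial is λ² − (0)λ + (-9) with roots -3 and 3.
Eigenvectors give P = [[3, 1], [2, 1]] with P⁻¹ = [[1, -1], [-2, 3]], and Q = P·diag(-3, 3)·P⁻¹.
Then Q⁹ = P·diag(-19683, 19683)·P⁻¹ = [[-59049, 19683], [-39366, 19683]] · [[1, -1], [-2, 3]] = [[-98415, 118098], [-78732, 98415]].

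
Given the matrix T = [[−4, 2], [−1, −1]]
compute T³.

tr T = −5 and det T = 6, so the characteristic polynomial is λ² − (−5)λ + (6) with roots −2 and −3.
Eigenvectors give P = [[−1, 2], [−1, 1]] with P⁻¹ = [[1, −2], [1, −1]], and T = P·diag(−2, −3)·P⁻¹.
Then T³ = P·diag(−8, −27)·P⁻¹ = [[8, −54], [8, −27]] · [[1, −2], [1, −1]] = [[−46, 38], [−19, 11]].

[[−46, 38], [−19, 11]]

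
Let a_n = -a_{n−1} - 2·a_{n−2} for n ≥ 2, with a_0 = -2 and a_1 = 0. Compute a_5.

12

With companion matrix B = [[-1, -2], [1, 0]], [a_n, a_{n−1}]ᵀ = B·[a_{n−1}, a_{n−2}]ᵀ, so [a_5, a_4]ᵀ = B⁴·[a_1, a_0]ᵀ.
B⁴ = [[-1, -6], [3, 2]], giving [a_5, a_4]ᵀ = [[12], [-4]].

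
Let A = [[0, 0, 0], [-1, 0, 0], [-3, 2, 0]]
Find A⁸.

[[0, 0, 0], [0, 0, 0], [0, 0, 0]]

A is strictly triangular, hence nilpotent: A³ = 0, so A⁸ = 0.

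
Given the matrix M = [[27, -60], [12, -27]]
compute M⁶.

[[729, 0], [0, 729]]

tr M = 0 and det M = -9, so the characteristic polynomial is λ² − (0)λ + (-9) with roots 3 and -3.
Eigenvectors give P = [[5, 2], [2, 1]] with P⁻¹ = [[1, -2], [-2, 5]], and M = P·diag(3, -3)·P⁻¹.
Then M⁶ = P·diag(729, 729)·P⁻¹ = [[3645, 1458], [1458, 729]] · [[1, -2], [-2, 5]] = [[729, 0], [0, 729]].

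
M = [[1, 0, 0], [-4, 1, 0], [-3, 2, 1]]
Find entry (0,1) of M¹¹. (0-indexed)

M = I + N where N = [[0, 0, 0], [-4, 0, 0], [-3, 2, 0]] is strictly lower-triangular, so N³ = 0.
(I + N)¹¹ = I + 11·N + 55·N² = [[1, 0, 0], [-44, 1, 0], [-473, 22, 1]].

0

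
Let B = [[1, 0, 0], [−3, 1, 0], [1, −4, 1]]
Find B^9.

[[1, 0, 0], [−27, 1, 0], [441, −36, 1]]

B = I + N where N = [[0, 0, 0], [−3, 0, 0], [1, −4, 0]] is strictly lower-triangular, so N^3 = 0.
(I + N)^9 = I + 9·N + 36·N^2 = [[1, 0, 0], [−27, 1, 0], [441, −36, 1]].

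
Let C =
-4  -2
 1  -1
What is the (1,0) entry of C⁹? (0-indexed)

19171

tr C = -5 and det C = 6, so the characteristic polynomial is λ² − (-5)λ + (6) with roots -2 and -3.
Eigenvectors give P = [[-1, 2], [1, -1]] with P⁻¹ = [[1, 2], [1, 1]], and C = P·diag(-2, -3)·P⁻¹.
Then C⁹ = P·diag(-512, -19683)·P⁻¹ = [[512, -39366], [-512, 19683]] · [[1, 2], [1, 1]] = [[-38854, -38342], [19171, 18659]].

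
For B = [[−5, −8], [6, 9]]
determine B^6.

tr B = 4 and det B = 3, so the characteristic polynomial is λ² − (4)λ + (3) with roots 1 and 3.
Eigenvectors give P = [[4, −1], [−3, 1]] with P⁻¹ = [[1, 1], [3, 4]], and B = P·diag(1, 3)·P⁻¹.
Then B^6 = P·diag(1, 729)·P⁻¹ = [[4, −729], [−3, 729]] · [[1, 1], [3, 4]] = [[−2183, −2912], [2184, 2913]].

[[−2183, −2912], [2184, 2913]]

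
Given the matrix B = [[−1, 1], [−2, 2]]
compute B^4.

B² = B (a projection; rank 1, trace 1), so B^4 = B.

[[−1, 1], [−2, 2]]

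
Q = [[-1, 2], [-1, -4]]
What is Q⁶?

[[-601, -1330], [665, 1394]]

tr Q = -5 and det Q = 6, so the characteristic polynomial is λ² − (-5)λ + (6) with roots -3 and -2.
Eigenvectors give P = [[-1, -2], [1, 1]] with P⁻¹ = [[1, 2], [-1, -1]], and Q = P·diag(-3, -2)·P⁻¹.
Then Q⁶ = P·diag(729, 64)·P⁻¹ = [[-729, -128], [729, 64]] · [[1, 2], [-1, -1]] = [[-601, -1330], [665, 1394]].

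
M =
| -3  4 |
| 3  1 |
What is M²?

[[21, -8], [-6, 13]]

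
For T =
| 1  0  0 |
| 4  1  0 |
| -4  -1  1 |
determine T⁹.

[[1, 0, 0], [36, 1, 0], [-180, -9, 1]]

T = I + N where N = [[0, 0, 0], [4, 0, 0], [-4, -1, 0]] is strictly lower-triangular, so N³ = 0.
(I + N)⁹ = I + 9·N + 36·N² = [[1, 0, 0], [36, 1, 0], [-180, -9, 1]].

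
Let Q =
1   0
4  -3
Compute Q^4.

[[1, 0], [-80, 81]]

tr Q = -2 and det Q = -3, so the characteristic polynomial is λ² − (-2)λ + (-3) with roots 1 and -3.
Eigenvectors give P = [[1, 0], [1, -1]] with P⁻¹ = [[1, 0], [1, -1]], and Q = P·diag(1, -3)·P⁻¹.
Then Q^4 = P·diag(1, 81)·P⁻¹ = [[1, 0], [1, -81]] · [[1, 0], [1, -1]] = [[1, 0], [-80, 81]].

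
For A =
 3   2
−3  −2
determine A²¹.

A² = A (a projection; rank 1, trace 1), so A²¹ = A.

[[3, 2], [−3, −2]]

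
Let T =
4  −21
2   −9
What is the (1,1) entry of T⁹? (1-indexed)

tr T = −5 and det T = 6, so the characteristic polynomial is λ² − (−5)λ + (6) with roots −3 and −2.
Eigenvectors give P = [[3, 7], [1, 2]] with P⁻¹ = [[−2, 7], [1, −3]], and T = P·diag(−3, −2)·P⁻¹.
Then T⁹ = P·diag(−19683, −512)·P⁻¹ = [[−59049, −3584], [−19683, −1024]] · [[−2, 7], [1, −3]] = [[114514, −402591], [38342, −134709]].

114514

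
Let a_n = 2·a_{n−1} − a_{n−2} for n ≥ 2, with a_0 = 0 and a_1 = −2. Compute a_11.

With companion matrix Q = [[2, −1], [1, 0]], [a_n, a_{n−1}]ᵀ = Q·[a_{n−1}, a_{n−2}]ᵀ, so [a_11, a_10]ᵀ = Q¹⁰·[a_1, a_0]ᵀ.
Q¹⁰ = [[11, −10], [10, −9]], giving [a_11, a_10]ᵀ = [[−22], [−20]].

−22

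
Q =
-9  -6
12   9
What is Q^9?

[[-59049, -39366], [78732, 59049]]

tr Q = 0 and det Q = -9, so the characteristic polynomial is λ² − (0)λ + (-9) with roots 3 and -3.
Eigenvectors give P = [[-1, -1], [2, 1]] with P⁻¹ = [[1, 1], [-2, -1]], and Q = P·diag(3, -3)·P⁻¹.
Then Q^9 = P·diag(19683, -19683)·P⁻¹ = [[-19683, 19683], [39366, -19683]] · [[1, 1], [-2, -1]] = [[-59049, -39366], [78732, 59049]].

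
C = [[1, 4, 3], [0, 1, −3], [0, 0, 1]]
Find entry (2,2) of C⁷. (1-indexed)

1

C = I + N where N = [[0, 4, 3], [0, 0, −3], [0, 0, 0]] is strictly upper-triangular, so N³ = 0.
(I + N)⁷ = I + 7·N + 21·N² = [[1, 28, −231], [0, 1, −21], [0, 0, 1]].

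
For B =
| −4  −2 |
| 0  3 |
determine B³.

B² = [[16, 2], [0, 9]]
B³ = [[−64, −26], [0, 27]]

[[−64, −26], [0, 27]]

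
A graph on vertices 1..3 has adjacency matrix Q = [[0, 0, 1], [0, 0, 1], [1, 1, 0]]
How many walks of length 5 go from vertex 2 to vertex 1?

The number of length-5 walks from vertex 2 to vertex 1 is entry (2,1) of Q⁵, where Q is the adjacency matrix.
Q² = [[1, 1, 0], [1, 1, 0], [0, 0, 2]]
Q³ = [[0, 0, 2], [0, 0, 2], [2, 2, 0]]
Q⁴ = [[2, 2, 0], [2, 2, 0], [0, 0, 4]]
Q⁵ = [[0, 0, 4], [0, 0, 4], [4, 4, 0]]

0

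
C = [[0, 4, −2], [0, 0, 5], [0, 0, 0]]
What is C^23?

[[0, 0, 0], [0, 0, 0], [0, 0, 0]]

C is strictly triangular, hence nilpotent: C^3 = 0, so C^23 = 0.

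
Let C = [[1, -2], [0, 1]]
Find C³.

[[1, -6], [0, 1]]

C = I + N where N = [[0, -2], [0, 0]] is strictly upper-triangular, so N² = 0.
(I + N)³ = I + 3·N = [[1, -6], [0, 1]].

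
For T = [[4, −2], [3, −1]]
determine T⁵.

tr T = 3 and det T = 2, so the characteristic polynomial is λ² − (3)λ + (2) with roots 2 and 1.
Eigenvectors give P = [[1, −2], [1, −3]] with P⁻¹ = [[3, −2], [1, −1]], and T = P·diag(2, 1)·P⁻¹.
Then T⁵ = P·diag(32, 1)·P⁻¹ = [[32, −2], [32, −3]] · [[3, −2], [1, −1]] = [[94, −62], [93, −61]].

[[94, −62], [93, −61]]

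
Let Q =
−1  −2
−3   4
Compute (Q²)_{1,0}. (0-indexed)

−9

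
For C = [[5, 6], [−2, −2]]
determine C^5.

[[125, 186], [−62, −92]]

tr C = 3 and det C = 2, so the characteristic polynomial is λ² − (3)λ + (2) with roots 2 and 1.
Eigenvectors give P = [[−2, 3], [1, −2]] with P⁻¹ = [[−2, −3], [−1, −2]], and C = P·diag(2, 1)·P⁻¹.
Then C^5 = P·diag(32, 1)·P⁻¹ = [[−64, 3], [32, −2]] · [[−2, −3], [−1, −2]] = [[125, 186], [−62, −92]].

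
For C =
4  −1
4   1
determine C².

[[12, −5], [20, −3]]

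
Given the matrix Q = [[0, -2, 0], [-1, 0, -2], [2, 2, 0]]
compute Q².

[[2, 0, 4], [-4, -2, 0], [-2, -4, -4]]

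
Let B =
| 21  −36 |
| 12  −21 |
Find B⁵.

[[1701, −2916], [972, −1701]]

tr B = 0 and det B = −9, so the characteristic polynomial is λ² − (0)λ + (−9) with roots 3 and −3.
Eigenvectors give P = [[−2, −3], [−1, −2]] with P⁻¹ = [[−2, 3], [1, −2]], and B = P·diag(3, −3)·P⁻¹.
Then B⁵ = P·diag(243, −243)·P⁻¹ = [[−486, 729], [−243, 486]] · [[−2, 3], [1, −2]] = [[1701, −2916], [972, −1701]].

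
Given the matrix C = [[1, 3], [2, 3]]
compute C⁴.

C² = [[7, 12], [8, 15]]
C³ = [[31, 57], [38, 69]]
C⁴ = [[145, 264], [176, 321]]

[[145, 264], [176, 321]]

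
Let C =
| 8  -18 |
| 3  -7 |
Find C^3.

tr C = 1 and det C = -2, so the characteristic polynomial is λ² − (1)λ + (-2) with roots -1 and 2.
Eigenvectors give P = [[-2, 3], [-1, 1]] with P⁻¹ = [[1, -3], [1, -2]], and C = P·diag(-1, 2)·P⁻¹.
Then C^3 = P·diag(-1, 8)·P⁻¹ = [[2, 24], [1, 8]] · [[1, -3], [1, -2]] = [[26, -54], [9, -19]].

[[26, -54], [9, -19]]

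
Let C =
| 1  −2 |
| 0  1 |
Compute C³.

C = I + N where N = [[0, −2], [0, 0]] is strictly upper-triangular, so N² = 0.
(I + N)³ = I + 3·N = [[1, −6], [0, 1]].

[[1, −6], [0, 1]]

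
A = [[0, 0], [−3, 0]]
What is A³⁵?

A is strictly triangular, hence nilpotent: A² = 0, so A³⁵ = 0.

[[0, 0], [0, 0]]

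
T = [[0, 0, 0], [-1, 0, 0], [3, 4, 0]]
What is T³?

[[0, 0, 0], [0, 0, 0], [0, 0, 0]]

T is strictly triangular, hence nilpotent: T³ = 0, so T³ = 0.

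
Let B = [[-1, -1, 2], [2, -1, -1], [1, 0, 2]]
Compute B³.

[[6, -3, 6], [6, 6, -3], [3, 0, 15]]

B² = [[1, 2, 3], [-5, -1, 3], [1, -1, 6]]
B³ = [[6, -3, 6], [6, 6, -3], [3, 0, 15]]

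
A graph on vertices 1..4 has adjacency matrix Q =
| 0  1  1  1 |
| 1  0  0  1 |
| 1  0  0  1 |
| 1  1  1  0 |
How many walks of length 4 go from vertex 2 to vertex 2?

10

The number of length-4 walks from vertex 2 to vertex 2 is entry (2,2) of Q⁴, where Q is the adjacency matrix.
Q² = [[3, 1, 1, 2], [1, 2, 2, 1], [1, 2, 2, 1], [2, 1, 1, 3]]
Q³ = [[4, 5, 5, 5], [5, 2, 2, 5], [5, 2, 2, 5], [5, 5, 5, 4]]
Q⁴ = [[15, 9, 9, 14], [9, 10, 10, 9], [9, 10, 10, 9], [14, 9, 9, 15]]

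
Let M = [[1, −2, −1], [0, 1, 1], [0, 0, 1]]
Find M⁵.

M = I + N where N = [[0, −2, −1], [0, 0, 1], [0, 0, 0]] is strictly upper-triangular, so N³ = 0.
(I + N)⁵ = I + 5·N + 10·N² = [[1, −10, −25], [0, 1, 5], [0, 0, 1]].

[[1, −10, −25], [0, 1, 5], [0, 0, 1]]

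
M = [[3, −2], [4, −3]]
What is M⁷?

[[3, −2], [4, −3]]

M² = I (check: tr M = 0 and det M = −1), so M⁷ = M since 7 is odd.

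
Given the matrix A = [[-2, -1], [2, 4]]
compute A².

[[2, -2], [4, 14]]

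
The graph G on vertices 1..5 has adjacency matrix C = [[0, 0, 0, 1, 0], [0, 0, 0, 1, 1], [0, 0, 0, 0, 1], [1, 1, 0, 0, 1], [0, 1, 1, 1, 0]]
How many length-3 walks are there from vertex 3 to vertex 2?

1

The number of length-3 walks from vertex 3 to vertex 2 is entry (3,2) of C³, where C is the adjacency matrix.
C² = [[1, 1, 0, 0, 1], [1, 2, 1, 1, 1], [0, 1, 1, 1, 0], [0, 1, 1, 3, 1], [1, 1, 0, 1, 3]]
C³ = [[0, 1, 1, 3, 1], [1, 2, 1, 4, 4], [1, 1, 0, 1, 3], [3, 4, 1, 2, 5], [1, 4, 3, 5, 2]]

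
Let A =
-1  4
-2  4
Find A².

[[-7, 12], [-6, 8]]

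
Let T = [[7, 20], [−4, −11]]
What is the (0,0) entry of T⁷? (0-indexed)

tr T = −4 and det T = 3, so the characteristic polynomial is λ² − (−4)λ + (3) with roots −1 and −3.
Eigenvectors give P = [[−5, 2], [2, −1]] with P⁻¹ = [[−1, −2], [−2, −5]], and T = P·diag(−1, −3)·P⁻¹.
Then T⁷ = P·diag(−1, −2187)·P⁻¹ = [[5, −4374], [−2, 2187]] · [[−1, −2], [−2, −5]] = [[8743, 21860], [−4372, −10931]].

8743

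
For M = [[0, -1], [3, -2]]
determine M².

[[-3, 2], [-6, 1]]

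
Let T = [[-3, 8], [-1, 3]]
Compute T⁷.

[[-3, 8], [-1, 3]]

T² = I (check: tr T = 0 and det T = -1), so T⁷ = T since 7 is odd.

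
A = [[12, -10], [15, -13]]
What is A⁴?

[[-114, 130], [-195, 211]]

tr A = -1 and det A = -6, so the characteristic polynomial is λ² − (-1)λ + (-6) with roots -3 and 2.
Eigenvectors give P = [[-2, 1], [-3, 1]] with P⁻¹ = [[1, -1], [3, -2]], and A = P·diag(-3, 2)·P⁻¹.
Then A⁴ = P·diag(81, 16)·P⁻¹ = [[-162, 16], [-243, 16]] · [[1, -1], [3, -2]] = [[-114, 130], [-195, 211]].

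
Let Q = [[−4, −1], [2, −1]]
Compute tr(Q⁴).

tr Q = −5 and det Q = 6, so the characteristic polynomial is λ² − (−5)λ + (6) with roots −3 and −2.
Eigenvectors give P = [[−1, −1], [1, 2]] with P⁻¹ = [[−2, −1], [1, 1]], and Q = P·diag(−3, −2)·P⁻¹.
Then Q⁴ = P·diag(81, 16)·P⁻¹ = [[−81, −16], [81, 32]] · [[−2, −1], [1, 1]] = [[146, 65], [−130, −49]].

97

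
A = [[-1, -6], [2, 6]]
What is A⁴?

[[-179, -390], [130, 276]]

tr A = 5 and det A = 6, so the characteristic polynomial is λ² − (5)λ + (6) with roots 3 and 2.
Eigenvectors give P = [[-3, -2], [2, 1]] with P⁻¹ = [[1, 2], [-2, -3]], and A = P·diag(3, 2)·P⁻¹.
Then A⁴ = P·diag(81, 16)·P⁻¹ = [[-243, -32], [162, 16]] · [[1, 2], [-2, -3]] = [[-179, -390], [130, 276]].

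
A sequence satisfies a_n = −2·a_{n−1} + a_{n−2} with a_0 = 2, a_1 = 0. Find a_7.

−140

With companion matrix C = [[−2, 1], [1, 0]], [a_n, a_{n−1}]ᵀ = C·[a_{n−1}, a_{n−2}]ᵀ, so [a_7, a_6]ᵀ = C⁶·[a_1, a_0]ᵀ.
C⁶ = [[169, −70], [−70, 29]], giving [a_7, a_6]ᵀ = [[−140], [58]].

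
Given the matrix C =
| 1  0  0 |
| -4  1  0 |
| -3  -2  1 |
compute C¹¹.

[[1, 0, 0], [-44, 1, 0], [407, -22, 1]]

C = I + N where N = [[0, 0, 0], [-4, 0, 0], [-3, -2, 0]] is strictly lower-triangular, so N³ = 0.
(I + N)¹¹ = I + 11·N + 55·N² = [[1, 0, 0], [-44, 1, 0], [407, -22, 1]].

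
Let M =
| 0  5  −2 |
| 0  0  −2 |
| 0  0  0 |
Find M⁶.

[[0, 0, 0], [0, 0, 0], [0, 0, 0]]

M is strictly triangular, hence nilpotent: M³ = 0, so M⁶ = 0.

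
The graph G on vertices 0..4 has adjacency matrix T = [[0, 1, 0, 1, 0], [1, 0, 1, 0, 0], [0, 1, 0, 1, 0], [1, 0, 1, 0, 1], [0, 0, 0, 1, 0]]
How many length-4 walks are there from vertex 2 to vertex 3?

0

The number of length-4 walks from vertex 2 to vertex 3 is entry (2,3) of T⁴, where T is the adjacency matrix.
T² = [[2, 0, 2, 0, 1], [0, 2, 0, 2, 0], [2, 0, 2, 0, 1], [0, 2, 0, 3, 0], [1, 0, 1, 0, 1]]
T³ = [[0, 4, 0, 5, 0], [4, 0, 4, 0, 2], [0, 4, 0, 5, 0], [5, 0, 5, 0, 3], [0, 2, 0, 3, 0]]
T⁴ = [[9, 0, 9, 0, 5], [0, 8, 0, 10, 0], [9, 0, 9, 0, 5], [0, 10, 0, 13, 0], [5, 0, 5, 0, 3]]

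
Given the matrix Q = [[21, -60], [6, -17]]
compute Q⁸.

tr Q = 4 and det Q = 3, so the characteristic polynomial is λ² − (4)λ + (3) with roots 3 and 1.
Eigenvectors give P = [[10, 3], [3, 1]] with P⁻¹ = [[1, -3], [-3, 10]], and Q = P·diag(3, 1)·P⁻¹.
Then Q⁸ = P·diag(6561, 1)·P⁻¹ = [[65610, 3], [19683, 1]] · [[1, -3], [-3, 10]] = [[65601, -196800], [19680, -59039]].

[[65601, -196800], [19680, -59039]]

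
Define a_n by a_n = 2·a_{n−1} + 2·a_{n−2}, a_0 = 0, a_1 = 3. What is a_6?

With companion matrix Q = [[2, 2], [1, 0]], [a_n, a_{n−1}]ᵀ = Q·[a_{n−1}, a_{n−2}]ᵀ, so [a_6, a_5]ᵀ = Q⁵·[a_1, a_0]ᵀ.
Q⁵ = [[120, 88], [44, 32]], giving [a_6, a_5]ᵀ = [[360], [132]].

360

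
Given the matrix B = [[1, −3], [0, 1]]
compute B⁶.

B = I + N where N = [[0, −3], [0, 0]] is strictly upper-triangular, so N² = 0.
(I + N)⁶ = I + 6·N = [[1, −18], [0, 1]].

[[1, −18], [0, 1]]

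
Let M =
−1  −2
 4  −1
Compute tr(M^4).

34

M^2 = [[−7, 4], [−8, −7]]
M^3 = [[23, 10], [−20, 23]]
M^4 = [[17, −56], [112, 17]]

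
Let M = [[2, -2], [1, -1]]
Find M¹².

[[2, -2], [1, -1]]

M² = M (a projection; rank 1, trace 1), so M¹² = M.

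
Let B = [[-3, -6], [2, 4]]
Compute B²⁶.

[[-3, -6], [2, 4]]

B² = B (a projection; rank 1, trace 1), so B²⁶ = B.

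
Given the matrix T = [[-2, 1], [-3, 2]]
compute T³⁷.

[[-2, 1], [-3, 2]]

T² = I (check: tr T = 0 and det T = -1), so T³⁷ = T since 37 is odd.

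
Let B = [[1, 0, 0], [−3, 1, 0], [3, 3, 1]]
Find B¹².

B = I + N where N = [[0, 0, 0], [−3, 0, 0], [3, 3, 0]] is strictly lower-triangular, so N³ = 0.
(I + N)¹² = I + 12·N + 66·N² = [[1, 0, 0], [−36, 1, 0], [−558, 36, 1]].

[[1, 0, 0], [−36, 1, 0], [−558, 36, 1]]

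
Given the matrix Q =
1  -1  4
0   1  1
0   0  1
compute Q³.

Q = I + N where N = [[0, -1, 4], [0, 0, 1], [0, 0, 0]] is strictly upper-triangular, so N³ = 0.
(I + N)³ = I + 3·N + 3·N² = [[1, -3, 9], [0, 1, 3], [0, 0, 1]].

[[1, -3, 9], [0, 1, 3], [0, 0, 1]]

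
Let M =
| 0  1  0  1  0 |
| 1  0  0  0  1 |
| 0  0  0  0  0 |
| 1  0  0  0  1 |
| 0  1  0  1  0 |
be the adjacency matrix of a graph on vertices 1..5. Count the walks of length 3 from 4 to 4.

0

The number of length-3 walks from vertex 4 to vertex 4 is entry (4,4) of M^3, where M is the adjacency matrix.
M^2 = [[2, 0, 0, 0, 2], [0, 2, 0, 2, 0], [0, 0, 0, 0, 0], [0, 2, 0, 2, 0], [2, 0, 0, 0, 2]]
M^3 = [[0, 4, 0, 4, 0], [4, 0, 0, 0, 4], [0, 0, 0, 0, 0], [4, 0, 0, 0, 4], [0, 4, 0, 4, 0]]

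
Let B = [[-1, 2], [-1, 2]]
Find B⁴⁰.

[[-1, 2], [-1, 2]]

B² = B (a projection; rank 1, trace 1), so B⁴⁰ = B.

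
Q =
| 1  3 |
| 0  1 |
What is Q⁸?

Q = I + N where N = [[0, 3], [0, 0]] is strictly upper-triangular, so N² = 0.
(I + N)⁸ = I + 8·N = [[1, 24], [0, 1]].

[[1, 24], [0, 1]]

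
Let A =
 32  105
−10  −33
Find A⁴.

[[−374, −1365], [130, 471]]

tr A = −1 and det A = −6, so the characteristic polynomial is λ² − (−1)λ + (−6) with roots −3 and 2.
Eigenvectors give P = [[3, −7], [−1, 2]] with P⁻¹ = [[−2, −7], [−1, −3]], and A = P·diag(−3, 2)·P⁻¹.
Then A⁴ = P·diag(81, 16)·P⁻¹ = [[243, −112], [−81, 32]] · [[−2, −7], [−1, −3]] = [[−374, −1365], [130, 471]].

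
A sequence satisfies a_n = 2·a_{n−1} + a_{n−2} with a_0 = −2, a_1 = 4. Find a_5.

With companion matrix T = [[2, 1], [1, 0]], [a_n, a_{n−1}]ᵀ = T·[a_{n−1}, a_{n−2}]ᵀ, so [a_5, a_4]ᵀ = T^4·[a_1, a_0]ᵀ.
T^4 = [[29, 12], [12, 5]], giving [a_5, a_4]ᵀ = [[92], [38]].

92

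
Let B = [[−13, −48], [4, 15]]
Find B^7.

[[−6565, −26256], [2188, 8751]]

tr B = 2 and det B = −3, so the characteristic polynomial is λ² − (2)λ + (−3) with roots 3 and −1.
Eigenvectors give P = [[−3, 4], [1, −1]] with P⁻¹ = [[1, 4], [1, 3]], and B = P·diag(3, −1)·P⁻¹.
Then B^7 = P·diag(2187, −1)·P⁻¹ = [[−6561, −4], [2187, 1]] · [[1, 4], [1, 3]] = [[−6565, −26256], [2188, 8751]].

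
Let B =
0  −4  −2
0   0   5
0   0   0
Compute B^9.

[[0, 0, 0], [0, 0, 0], [0, 0, 0]]

B is strictly triangular, hence nilpotent: B^3 = 0, so B^9 = 0.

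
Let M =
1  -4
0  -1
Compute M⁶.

M² = I (check: tr M = 0 and det M = -1), so M⁶ = I since 6 is even.

[[1, 0], [0, 1]]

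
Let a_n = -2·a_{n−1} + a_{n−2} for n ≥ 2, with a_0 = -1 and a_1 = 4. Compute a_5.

With companion matrix A = [[-2, 1], [1, 0]], [a_n, a_{n−1}]ᵀ = A·[a_{n−1}, a_{n−2}]ᵀ, so [a_5, a_4]ᵀ = A^4·[a_1, a_0]ᵀ.
A^4 = [[29, -12], [-12, 5]], giving [a_5, a_4]ᵀ = [[128], [-53]].

128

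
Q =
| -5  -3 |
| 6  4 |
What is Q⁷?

[[-257, -129], [258, 130]]

tr Q = -1 and det Q = -2, so the characteristic polynomial is λ² − (-1)λ + (-2) with roots -2 and 1.
Eigenvectors give P = [[1, -1], [-1, 2]] with P⁻¹ = [[2, 1], [1, 1]], and Q = P·diag(-2, 1)·P⁻¹.
Then Q⁷ = P·diag(-128, 1)·P⁻¹ = [[-128, -1], [128, 2]] · [[2, 1], [1, 1]] = [[-257, -129], [258, 130]].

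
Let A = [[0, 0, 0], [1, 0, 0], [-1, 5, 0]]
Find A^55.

A is strictly triangular, hence nilpotent: A^3 = 0, so A^55 = 0.

[[0, 0, 0], [0, 0, 0], [0, 0, 0]]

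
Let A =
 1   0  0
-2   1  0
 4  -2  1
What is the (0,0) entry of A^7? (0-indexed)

1

A = I + N where N = [[0, 0, 0], [-2, 0, 0], [4, -2, 0]] is strictly lower-triangular, so N^3 = 0.
(I + N)^7 = I + 7·N + 21·N^2 = [[1, 0, 0], [-14, 1, 0], [112, -14, 1]].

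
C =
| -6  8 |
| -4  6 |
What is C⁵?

[[-96, 128], [-64, 96]]

tr C = 0 and det C = -4, so the characteristic polynomial is λ² − (0)λ + (-4) with roots 2 and -2.
Eigenvectors give P = [[-1, 2], [-1, 1]] with P⁻¹ = [[1, -2], [1, -1]], and C = P·diag(2, -2)·P⁻¹.
Then C⁵ = P·diag(32, -32)·P⁻¹ = [[-32, -64], [-32, -32]] · [[1, -2], [1, -1]] = [[-96, 128], [-64, 96]].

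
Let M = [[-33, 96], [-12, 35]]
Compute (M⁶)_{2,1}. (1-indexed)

-2184

tr M = 2 and det M = -3, so the characteristic polynomial is λ² − (2)λ + (-3) with roots 3 and -1.
Eigenvectors give P = [[-8, 3], [-3, 1]] with P⁻¹ = [[1, -3], [3, -8]], and M = P·diag(3, -1)·P⁻¹.
Then M⁶ = P·diag(729, 1)·P⁻¹ = [[-5832, 3], [-2187, 1]] · [[1, -3], [3, -8]] = [[-5823, 17472], [-2184, 6553]].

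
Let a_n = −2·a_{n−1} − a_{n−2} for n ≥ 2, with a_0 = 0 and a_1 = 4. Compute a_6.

−24

With companion matrix A = [[−2, −1], [1, 0]], [a_n, a_{n−1}]ᵀ = A·[a_{n−1}, a_{n−2}]ᵀ, so [a_6, a_5]ᵀ = A⁵·[a_1, a_0]ᵀ.
A⁵ = [[−6, −5], [5, 4]], giving [a_6, a_5]ᵀ = [[−24], [20]].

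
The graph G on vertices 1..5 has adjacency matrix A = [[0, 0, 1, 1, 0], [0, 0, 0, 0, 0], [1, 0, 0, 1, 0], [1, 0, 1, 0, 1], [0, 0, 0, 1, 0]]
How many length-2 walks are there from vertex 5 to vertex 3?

1

The number of length-2 walks from vertex 5 to vertex 3 is entry (5,3) of A^2, where A is the adjacency matrix.
A^2 = [[2, 0, 1, 1, 1], [0, 0, 0, 0, 0], [1, 0, 2, 1, 1], [1, 0, 1, 3, 0], [1, 0, 1, 0, 1]]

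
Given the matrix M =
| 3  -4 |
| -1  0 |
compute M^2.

[[13, -12], [-3, 4]]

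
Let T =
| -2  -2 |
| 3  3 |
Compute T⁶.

T² = T (a projection; rank 1, trace 1), so T⁶ = T.

[[-2, -2], [3, 3]]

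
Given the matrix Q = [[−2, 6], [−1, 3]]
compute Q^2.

Q² = Q (a projection; rank 1, trace 1), so Q^2 = Q.

[[−2, 6], [−1, 3]]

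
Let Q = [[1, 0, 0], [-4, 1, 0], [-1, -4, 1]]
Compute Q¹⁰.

[[1, 0, 0], [-40, 1, 0], [710, -40, 1]]

Q = I + N where N = [[0, 0, 0], [-4, 0, 0], [-1, -4, 0]] is strictly lower-triangular, so N³ = 0.
(I + N)¹⁰ = I + 10·N + 45·N² = [[1, 0, 0], [-40, 1, 0], [710, -40, 1]].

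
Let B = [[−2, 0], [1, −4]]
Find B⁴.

B² = [[4, 0], [−6, 16]]
B³ = [[−8, 0], [28, −64]]
B⁴ = [[16, 0], [−120, 256]]

[[16, 0], [−120, 256]]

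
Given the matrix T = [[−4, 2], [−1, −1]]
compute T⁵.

tr T = −5 and det T = 6, so the characteristic polynomial is λ² − (−5)λ + (6) with roots −3 and −2.
Eigenvectors give P = [[2, −1], [1, −1]] with P⁻¹ = [[1, −1], [1, −2]], and T = P·diag(−3, −2)·P⁻¹.
Then T⁵ = P·diag(−243, −32)·P⁻¹ = [[−486, 32], [−243, 32]] · [[1, −1], [1, −2]] = [[−454, 422], [−211, 179]].

[[−454, 422], [−211, 179]]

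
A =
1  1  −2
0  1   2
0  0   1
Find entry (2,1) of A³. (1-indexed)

0

A = I + N where N = [[0, 1, −2], [0, 0, 2], [0, 0, 0]] is strictly upper-triangular, so N³ = 0.
(I + N)³ = I + 3·N + 3·N² = [[1, 3, 0], [0, 1, 6], [0, 0, 1]].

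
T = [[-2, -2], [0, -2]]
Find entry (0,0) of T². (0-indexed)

4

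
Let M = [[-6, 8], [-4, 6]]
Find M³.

tr M = 0 and det M = -4, so the characteristic polynomial is λ² − (0)λ + (-4) with roots 2 and -2.
Eigenvectors give P = [[1, 2], [1, 1]] with P⁻¹ = [[-1, 2], [1, -1]], and M = P·diag(2, -2)·P⁻¹.
Then M³ = P·diag(8, -8)·P⁻¹ = [[8, -16], [8, -8]] · [[-1, 2], [1, -1]] = [[-24, 32], [-16, 24]].

[[-24, 32], [-16, 24]]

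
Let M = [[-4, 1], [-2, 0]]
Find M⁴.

[[164, -48], [96, -28]]

M² = [[14, -4], [8, -2]]
M³ = [[-48, 14], [-28, 8]]
M⁴ = [[164, -48], [96, -28]]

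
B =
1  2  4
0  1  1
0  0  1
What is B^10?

B = I + N where N = [[0, 2, 4], [0, 0, 1], [0, 0, 0]] is strictly upper-triangular, so N^3 = 0.
(I + N)^10 = I + 10·N + 45·N^2 = [[1, 20, 130], [0, 1, 10], [0, 0, 1]].

[[1, 20, 130], [0, 1, 10], [0, 0, 1]]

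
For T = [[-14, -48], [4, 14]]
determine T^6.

tr T = 0 and det T = -4, so the characteristic polynomial is λ² − (0)λ + (-4) with roots 2 and -2.
Eigenvectors give P = [[3, 4], [-1, -1]] with P⁻¹ = [[-1, -4], [1, 3]], and T = P·diag(2, -2)·P⁻¹.
Then T^6 = P·diag(64, 64)·P⁻¹ = [[192, 256], [-64, -64]] · [[-1, -4], [1, 3]] = [[64, 0], [0, 64]].

[[64, 0], [0, 64]]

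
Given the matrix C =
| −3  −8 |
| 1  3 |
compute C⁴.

C² = I (check: tr C = 0 and det C = −1), so C⁴ = I since 4 is even.

[[1, 0], [0, 1]]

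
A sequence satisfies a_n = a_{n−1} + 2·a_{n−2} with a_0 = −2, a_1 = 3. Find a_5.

13

With companion matrix M = [[1, 2], [1, 0]], [a_n, a_{n−1}]ᵀ = M·[a_{n−1}, a_{n−2}]ᵀ, so [a_5, a_4]ᵀ = M^4·[a_1, a_0]ᵀ.
M^4 = [[11, 10], [5, 6]], giving [a_5, a_4]ᵀ = [[13], [3]].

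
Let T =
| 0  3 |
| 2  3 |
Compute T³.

[[18, 45], [30, 63]]

T² = [[6, 9], [6, 15]]
T³ = [[18, 45], [30, 63]]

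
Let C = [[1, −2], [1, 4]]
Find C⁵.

tr C = 5 and det C = 6, so the characteristic polynomial is λ² − (5)λ + (6) with roots 2 and 3.
Eigenvectors give P = [[2, −1], [−1, 1]] with P⁻¹ = [[1, 1], [1, 2]], and C = P·diag(2, 3)·P⁻¹.
Then C⁵ = P·diag(32, 243)·P⁻¹ = [[64, −243], [−32, 243]] · [[1, 1], [1, 2]] = [[−179, −422], [211, 454]].

[[−179, −422], [211, 454]]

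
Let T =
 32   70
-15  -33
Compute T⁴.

tr T = -1 and det T = -6, so the characteristic polynomial is λ² − (-1)λ + (-6) with roots 2 and -3.
Eigenvectors give P = [[7, -2], [-3, 1]] with P⁻¹ = [[1, 2], [3, 7]], and T = P·diag(2, -3)·P⁻¹.
Then T⁴ = P·diag(16, 81)·P⁻¹ = [[112, -162], [-48, 81]] · [[1, 2], [3, 7]] = [[-374, -910], [195, 471]].

[[-374, -910], [195, 471]]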